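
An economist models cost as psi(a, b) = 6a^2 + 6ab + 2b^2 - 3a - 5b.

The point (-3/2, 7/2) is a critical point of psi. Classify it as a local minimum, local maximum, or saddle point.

The Hessian of psi is constant: H = [[12, 6], [6, 4]].
det(H) = 12·4 − 6² = 12.
det(H) > 0 and tr(H) = 16 > 0, so H is positive definite and the point is a local minimum.

local minimum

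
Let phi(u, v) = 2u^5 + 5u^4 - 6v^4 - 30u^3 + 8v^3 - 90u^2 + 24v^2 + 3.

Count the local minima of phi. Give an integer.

2

phi separates as a function of u plus a function of v, so ∇phi=0 decouples.
∂phi/∂u = 10u(u - 3)(u + 2)(u + 3) = 0 at u ∈ {-3, -2, 0, 3}; ∂phi/∂v = -24v(v - 2)(v + 1) = 0 at v ∈ {-1, 0, 2}.
The Hessian is diagonal: diag(phi_uu, phi_vv). Second derivatives: phi_uu(-3)=-180, phi_uu(-2)=100, phi_uu(0)=-180, phi_uu(3)=900; phi_vv(-1)=-72, phi_vv(0)=48, phi_vv(2)=-144.
Local minima occur where both diagonal entries positive: (-2, 0), (3, 0). Count: 2.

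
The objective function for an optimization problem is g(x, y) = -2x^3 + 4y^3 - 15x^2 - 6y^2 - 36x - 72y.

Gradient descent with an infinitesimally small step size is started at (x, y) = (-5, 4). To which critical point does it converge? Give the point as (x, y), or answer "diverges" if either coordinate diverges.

(-3, 3)

g is separable, so gradient descent decouples: x follows -∂g/∂x, y follows -∂g/∂y.
∂g/∂x = -6(x + 2)(x + 3); at x=-5 this is -36, so x increases.
∂g/∂y = 12(y - 3)(y + 2); at y=4 this is 72, so y decreases.
x converges to its nearest critical value -3 (a local min of the x-part); y converges to 3. The iterate converges to (-3, 3).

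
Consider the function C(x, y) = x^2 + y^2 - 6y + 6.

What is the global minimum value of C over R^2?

-3

C(x,y) separates as P(x) + Q(y) + 6, so its minimum is min P + min Q + 6.
P'(x) = 2x vanishes at x ∈ {0}; Q'(y) = 2y - 6 vanishes at y ∈ {3}.
Local minima of P (where P''>0): P(0)=0. Local minima of Q: Q(3)=-9.
So the global minimum of C is P(0) + Q(3) + 6 = 0 − 9 + 6 = -3, attained at (0, 3).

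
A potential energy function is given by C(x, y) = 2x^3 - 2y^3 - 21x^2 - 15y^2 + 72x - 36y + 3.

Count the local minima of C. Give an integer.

C separates as a function of x plus a function of y, so ∇C=0 decouples.
∂C/∂x = 6(x - 4)(x - 3) = 0 at x ∈ {3, 4}; ∂C/∂y = -6(y + 2)(y + 3) = 0 at y ∈ {-3, -2}.
The Hessian is diagonal: diag(C_xx, C_yy). Second derivatives: C_xx(3)=-6, C_xx(4)=6; C_yy(-3)=6, C_yy(-2)=-6.
Local minima occur where both diagonal entries positive: (4, -3). Count: 1.

1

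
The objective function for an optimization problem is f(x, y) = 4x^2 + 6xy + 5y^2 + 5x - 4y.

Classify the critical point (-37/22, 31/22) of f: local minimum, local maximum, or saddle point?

The Hessian of f is constant: H = [[8, 6], [6, 10]].
det(H) = 8·10 − 6² = 44.
det(H) > 0 and tr(H) = 18 > 0, so H is positive definite and the point is a local minimum.

local minimum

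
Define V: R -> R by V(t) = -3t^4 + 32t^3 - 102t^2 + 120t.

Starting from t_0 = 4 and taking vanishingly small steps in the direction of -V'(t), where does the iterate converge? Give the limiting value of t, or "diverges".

V'(t) = -12(t - 5)(t - 2)(t - 1), so V'(4) = 72.
Gradient descent moves in the -V' direction, i.e. t is decreasing.
The nearest critical point in that direction is t = 2, where V'' = 36 > 0 (a local minimum). The iterate converges there.

2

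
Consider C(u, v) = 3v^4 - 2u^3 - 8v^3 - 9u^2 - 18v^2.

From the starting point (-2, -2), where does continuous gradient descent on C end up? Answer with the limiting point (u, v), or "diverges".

(-3, -1)

C is separable, so gradient descent decouples: u follows -∂C/∂u, v follows -∂C/∂v.
∂C/∂u = -6u(u + 3); at u=-2 this is 12, so u decreases.
∂C/∂v = 12v(v - 3)(v + 1); at v=-2 this is -120, so v increases.
u converges to its nearest critical value -3 (a local min of the u-part); v converges to -1. The iterate converges to (-3, -1).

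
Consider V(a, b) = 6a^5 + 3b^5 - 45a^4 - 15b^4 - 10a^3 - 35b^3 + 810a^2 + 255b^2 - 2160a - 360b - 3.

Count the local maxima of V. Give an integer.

V separates as a function of a plus a function of b, so ∇V=0 decouples.
∂V/∂a = 30(a - 4)(a - 3)(a - 2)(a + 3) = 0 at a ∈ {-3, 2, 3, 4}; ∂V/∂b = 15(b - 4)(b - 2)(b - 1)(b + 3) = 0 at b ∈ {-3, 1, 2, 4}.
The Hessian is diagonal: diag(V_aa, V_bb). Second derivatives: V_aa(-3)=-6300, V_aa(2)=300, V_aa(3)=-180, V_aa(4)=420; V_bb(-3)=-2100, V_bb(1)=180, V_bb(2)=-150, V_bb(4)=630.
Local maxima occur where both diagonal entries negative: (-3, -3), (-3, 2), (3, -3), (3, 2). Count: 4.

4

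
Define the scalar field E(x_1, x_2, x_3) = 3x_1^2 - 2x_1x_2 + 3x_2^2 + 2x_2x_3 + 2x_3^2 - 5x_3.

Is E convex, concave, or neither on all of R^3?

E is quadratic, so its Hessian is the constant matrix H = [[6, -2, 0], [-2, 6, 2], [0, 2, 4]].
Leading principal minors: 6, 32, 104.
All positive ⇒ H ≻ 0 ⇒ convex.

convex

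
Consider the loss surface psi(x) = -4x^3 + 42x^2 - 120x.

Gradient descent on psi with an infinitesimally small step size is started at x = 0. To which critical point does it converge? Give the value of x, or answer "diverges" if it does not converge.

2

psi'(x) = -12(x - 5)(x - 2), so psi'(0) = -120.
Gradient descent moves in the -psi' direction, i.e. x is increasing.
The nearest critical point in that direction is x = 2, where psi'' = 36 > 0 (a local minimum). The iterate converges there.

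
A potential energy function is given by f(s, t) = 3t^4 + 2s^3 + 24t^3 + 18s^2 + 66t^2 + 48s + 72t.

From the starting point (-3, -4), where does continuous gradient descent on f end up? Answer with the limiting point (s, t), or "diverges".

(-2, -3)

f is separable, so gradient descent decouples: s follows -∂f/∂s, t follows -∂f/∂t.
∂f/∂s = 6(s + 2)(s + 4); at s=-3 this is -6, so s increases.
∂f/∂t = 12(t + 1)(t + 2)(t + 3); at t=-4 this is -72, so t increases.
s converges to its nearest critical value -2 (a local min of the s-part); t converges to -3. The iterate converges to (-2, -3).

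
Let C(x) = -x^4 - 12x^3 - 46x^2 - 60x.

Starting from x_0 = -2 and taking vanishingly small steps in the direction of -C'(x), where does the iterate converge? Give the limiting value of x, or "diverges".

C'(x) = -4(x + 1)(x + 3)(x + 5), so C'(-2) = 12.
Gradient descent moves in the -C' direction, i.e. x is decreasing.
The nearest critical point in that direction is x = -3, where C'' = 16 > 0 (a local minimum). The iterate converges there.

-3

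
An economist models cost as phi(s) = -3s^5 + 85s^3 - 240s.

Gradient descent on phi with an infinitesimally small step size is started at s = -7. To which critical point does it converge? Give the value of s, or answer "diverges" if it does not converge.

phi'(s) = -15(s - 4)(s - 1)(s + 1)(s + 4), so phi'(-7) = -23760.
Gradient descent moves in the -phi' direction, i.e. s is increasing.
The nearest critical point in that direction is s = -4, where phi'' = 1800 > 0 (a local minimum). The iterate converges there.

-4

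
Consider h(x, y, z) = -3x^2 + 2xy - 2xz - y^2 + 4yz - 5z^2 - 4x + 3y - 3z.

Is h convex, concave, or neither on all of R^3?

h is quadratic, so its Hessian is the constant matrix H = [[-6, 2, -2], [2, -2, 4], [-2, 4, -10]].
Leading principal minors: -6, 8, -8.
Signs alternate −, +, − ⇒ H ≺ 0 ⇒ concave.

concave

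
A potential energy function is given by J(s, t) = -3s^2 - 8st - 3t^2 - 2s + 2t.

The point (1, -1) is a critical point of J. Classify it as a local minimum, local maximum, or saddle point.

saddle point

The Hessian of J is constant: H = [[-6, -8], [-8, -6]].
det(H) = (-6)·(-6) − (-8)² = -28.
Since det(H) < 0, H is indefinite and the critical point is a saddle point.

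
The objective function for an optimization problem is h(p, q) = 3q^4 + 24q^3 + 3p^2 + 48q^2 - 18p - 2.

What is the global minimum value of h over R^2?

-29

h(p,q) separates as A(p) + B(q) − 2, so its minimum is min A + min B − 2.
A'(p) = 6p - 18 vanishes at p ∈ {3}; B'(q) = 12q(q + 2)(q + 4) vanishes at q ∈ {-4, -2, 0}.
Local minima of A (where A''>0): A(3)=-27. Local minima of B: B(-4)=0, B(0)=0.
So the global minimum of h is A(3) + B(-4) − 2 = -27 + 0 − 2 = -29, attained at (3, -4).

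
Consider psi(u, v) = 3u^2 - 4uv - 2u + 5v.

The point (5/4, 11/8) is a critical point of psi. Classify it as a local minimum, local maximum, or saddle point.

The Hessian of psi is constant: H = [[6, -4], [-4, 0]].
det(H) = 6·0 − (-4)² = -16.
Since det(H) < 0, H is indefinite and the critical point is a saddle point.

saddle point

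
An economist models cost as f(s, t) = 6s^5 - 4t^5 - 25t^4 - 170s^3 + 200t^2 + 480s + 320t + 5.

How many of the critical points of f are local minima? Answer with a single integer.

4

f separates as a function of s plus a function of t, so ∇f=0 decouples.
∂f/∂s = 30(s - 4)(s - 1)(s + 1)(s + 4) = 0 at s ∈ {-4, -1, 1, 4}; ∂f/∂t = -20(t - 2)(t + 1)(t + 2)(t + 4) = 0 at t ∈ {-4, -2, -1, 2}.
The Hessian is diagonal: diag(f_ss, f_tt). Second derivatives: f_ss(-4)=-3600, f_ss(-1)=900, f_ss(1)=-900, f_ss(4)=3600; f_tt(-4)=720, f_tt(-2)=-160, f_tt(-1)=180, f_tt(2)=-1440.
Local minima occur where both diagonal entries positive: (-1, -4), (-1, -1), (4, -4), (4, -1). Count: 4.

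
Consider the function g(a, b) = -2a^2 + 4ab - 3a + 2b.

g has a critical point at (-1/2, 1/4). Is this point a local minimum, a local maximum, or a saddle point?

saddle point

The Hessian of g is constant: H = [[-4, 4], [4, 0]].
det(H) = (-4)·0 − 4² = -16.
Since det(H) < 0, H is indefinite and the critical point is a saddle point.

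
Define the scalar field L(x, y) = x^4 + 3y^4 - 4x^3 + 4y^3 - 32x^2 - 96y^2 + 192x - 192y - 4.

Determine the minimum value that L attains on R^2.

L(x,y) separates as P(x) + Q(y) − 4, so its minimum is min P + min Q − 4.
P'(x) = 4(x - 4)(x - 3)(x + 4) vanishes at x ∈ {-4, 3, 4}; Q'(y) = 12(y - 4)(y + 1)(y + 4) vanishes at y ∈ {-4, -1, 4}.
Local minima of P (where P''>0): P(-4)=-768, P(4)=256. Local minima of Q: Q(-4)=-256, Q(4)=-1280.
So the global minimum of L is P(-4) + Q(4) − 4 = -768 − 1280 − 4 = -2052, attained at (-4, 4).

-2052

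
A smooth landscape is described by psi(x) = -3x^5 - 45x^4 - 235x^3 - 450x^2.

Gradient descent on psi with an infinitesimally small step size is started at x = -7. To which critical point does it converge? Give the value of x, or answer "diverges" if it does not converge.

-5

psi'(x) = -15x(x + 3)(x + 4)(x + 5), so psi'(-7) = -2520.
Gradient descent moves in the -psi' direction, i.e. x is increasing.
The nearest critical point in that direction is x = -5, where psi'' = 150 > 0 (a local minimum). The iterate converges there.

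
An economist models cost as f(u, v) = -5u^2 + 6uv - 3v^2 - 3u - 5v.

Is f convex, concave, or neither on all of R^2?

f is quadratic, so its Hessian is the constant matrix H = [[-10, 6], [6, -6]].
det(H) = 24, tr(H) = -16.
det(H) > 0 and tr(H) < 0, so H is negative definite everywhere: concave.

concave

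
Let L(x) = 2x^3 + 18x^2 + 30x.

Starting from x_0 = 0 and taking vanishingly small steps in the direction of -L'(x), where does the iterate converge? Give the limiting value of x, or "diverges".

-1

L'(x) = 6(x + 1)(x + 5), so L'(0) = 30.
Gradient descent moves in the -L' direction, i.e. x is decreasing.
The nearest critical point in that direction is x = -1, where L'' = 24 > 0 (a local minimum). The iterate converges there.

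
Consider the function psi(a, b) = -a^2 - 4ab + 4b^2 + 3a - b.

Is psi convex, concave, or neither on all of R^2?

neither

psi is quadratic, so its Hessian is the constant matrix H = [[-2, -4], [-4, 8]].
det(H) = -32, tr(H) = 6.
det(H) < 0, so H is indefinite: neither convex nor concave.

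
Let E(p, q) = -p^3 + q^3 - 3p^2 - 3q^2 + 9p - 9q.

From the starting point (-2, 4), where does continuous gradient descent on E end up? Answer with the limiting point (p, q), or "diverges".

E is separable, so gradient descent decouples: p follows -∂E/∂p, q follows -∂E/∂q.
∂E/∂p = -3(p - 1)(p + 3); at p=-2 this is 9, so p decreases.
∂E/∂q = 3(q - 3)(q + 1); at q=4 this is 15, so q decreases.
p converges to its nearest critical value -3 (a local min of the p-part); q converges to 3. The iterate converges to (-3, 3).

(-3, 3)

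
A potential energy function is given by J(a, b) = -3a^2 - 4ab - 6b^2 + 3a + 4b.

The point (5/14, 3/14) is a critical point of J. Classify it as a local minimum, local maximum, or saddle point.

The Hessian of J is constant: H = [[-6, -4], [-4, -12]].
det(H) = (-6)·(-12) − (-4)² = 56.
det(H) > 0 and tr(H) = -18 < 0, so H is negative definite and the point is a local maximum.

local maximum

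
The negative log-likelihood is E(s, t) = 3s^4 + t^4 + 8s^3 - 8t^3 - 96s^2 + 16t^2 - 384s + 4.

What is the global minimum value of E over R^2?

-1788

E(s,t) separates as P(s) + Q(t) + 4, so its minimum is min P + min Q + 4.
P'(s) = 12(s - 4)(s + 2)(s + 4) vanishes at s ∈ {-4, -2, 4}; Q'(t) = 4t(t - 4)(t - 2) vanishes at t ∈ {0, 2, 4}.
Local minima of P (where P''>0): P(-4)=256, P(4)=-1792. Local minima of Q: Q(0)=0, Q(4)=0.
So the global minimum of E is P(4) + Q(0) + 4 = -1792 + 0 + 4 = -1788, attained at (4, 0).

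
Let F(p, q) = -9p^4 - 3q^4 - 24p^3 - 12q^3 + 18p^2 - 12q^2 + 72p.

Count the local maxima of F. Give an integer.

F separates as a function of p plus a function of q, so ∇F=0 decouples.
∂F/∂p = -36(p - 1)(p + 1)(p + 2) = 0 at p ∈ {-2, -1, 1}; ∂F/∂q = -12q(q + 1)(q + 2) = 0 at q ∈ {-2, -1, 0}.
The Hessian is diagonal: diag(F_pp, F_qq). Second derivatives: F_pp(-2)=-108, F_pp(-1)=72, F_pp(1)=-216; F_qq(-2)=-24, F_qq(-1)=12, F_qq(0)=-24.
Local maxima occur where both diagonal entries negative: (-2, -2), (-2, 0), (1, -2), (1, 0). Count: 4.

4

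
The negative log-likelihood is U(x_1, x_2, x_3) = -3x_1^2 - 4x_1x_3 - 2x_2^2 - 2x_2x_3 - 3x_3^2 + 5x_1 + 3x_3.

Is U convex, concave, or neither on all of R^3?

concave

U is quadratic, so its Hessian is the constant matrix H = [[-6, 0, -4], [0, -4, -2], [-4, -2, -6]].
Leading principal minors: -6, 24, -56.
Signs alternate −, +, − ⇒ H ≺ 0 ⇒ concave.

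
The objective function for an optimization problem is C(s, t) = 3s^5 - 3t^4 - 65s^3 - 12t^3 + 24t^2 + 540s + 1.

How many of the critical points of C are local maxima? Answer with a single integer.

C separates as a function of s plus a function of t, so ∇C=0 decouples.
∂C/∂s = 15(s - 3)(s - 2)(s + 2)(s + 3) = 0 at s ∈ {-3, -2, 2, 3}; ∂C/∂t = -12t(t - 1)(t + 4) = 0 at t ∈ {-4, 0, 1}.
The Hessian is diagonal: diag(C_ss, C_tt). Second derivatives: C_ss(-3)=-450, C_ss(-2)=300, C_ss(2)=-300, C_ss(3)=450; C_tt(-4)=-240, C_tt(0)=48, C_tt(1)=-60.
Local maxima occur where both diagonal entries negative: (-3, -4), (-3, 1), (2, -4), (2, 1). Count: 4.

4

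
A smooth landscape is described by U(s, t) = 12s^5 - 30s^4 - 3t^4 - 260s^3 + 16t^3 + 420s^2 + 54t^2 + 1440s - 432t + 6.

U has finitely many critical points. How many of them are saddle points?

U separates as a function of s plus a function of t, so ∇U=0 decouples.
∂U/∂s = 60(s - 4)(s - 2)(s + 1)(s + 3) = 0 at s ∈ {-3, -1, 2, 4}; ∂U/∂t = -12(t - 4)(t - 3)(t + 3) = 0 at t ∈ {-3, 3, 4}.
The Hessian is diagonal: diag(U_ss, U_tt). Second derivatives: U_ss(-3)=-4200, U_ss(-1)=1800, U_ss(2)=-1800, U_ss(4)=4200; U_tt(-3)=-504, U_tt(3)=72, U_tt(4)=-84.
Saddle points occur where the two diagonal entries have opposite signs: (-3, 3), (-1, -3), (-1, 4), (2, 3), (4, -3), (4, 4). Count: 6.

6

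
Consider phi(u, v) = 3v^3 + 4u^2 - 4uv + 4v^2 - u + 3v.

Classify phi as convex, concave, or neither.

neither

The term 3v^3 is cubic, so the Hessian is not constant.
∂²phi/∂v² = 18v + 8, which takes both signs as v varies (negative for sufficiently negative v). A diagonal entry of the Hessian changing sign means the Hessian is neither positive- nor negative-semidefinite on all of R^2.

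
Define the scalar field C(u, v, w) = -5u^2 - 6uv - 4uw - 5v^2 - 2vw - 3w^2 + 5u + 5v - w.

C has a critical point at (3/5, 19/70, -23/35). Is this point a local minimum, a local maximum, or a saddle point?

The Hessian is constant: H = [[-10, -6, -4], [-6, -10, -2], [-4, -2, -6]].
Leading principal minors: Δ₁ = -10, Δ₂ = 64, Δ₃ = -280.
The minors alternate sign starting negative (−, +, −), so H is negative definite: a local maximum.

local maximum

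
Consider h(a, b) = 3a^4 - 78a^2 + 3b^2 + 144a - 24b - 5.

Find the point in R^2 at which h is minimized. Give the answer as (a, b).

h(a,b) separates as P(a) + Q(b) − 5, so its minimum is min P + min Q − 5.
P'(a) = 12(a - 3)(a - 1)(a + 4) vanishes at a ∈ {-4, 1, 3}; Q'(b) = 6b - 24 vanishes at b ∈ {4}.
Local minima of P (where P''>0): P(-4)=-1056, P(3)=-27. Local minima of Q: Q(4)=-48.
So the global minimum of h is P(-4) + Q(4) − 5 = -1056 − 48 − 5 = -1109, attained at (-4, 4).

(-4, 4)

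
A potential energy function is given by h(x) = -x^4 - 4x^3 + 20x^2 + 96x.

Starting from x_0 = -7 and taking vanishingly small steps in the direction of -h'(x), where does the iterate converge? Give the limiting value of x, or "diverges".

diverges

h'(x) = -4(x - 3)(x + 2)(x + 4), so h'(-7) = 600.
Gradient descent moves in the -h' direction, i.e. x is decreasing.
There is no critical point below x=-7, and h' keeps the same sign, so the iterate runs off to −∞.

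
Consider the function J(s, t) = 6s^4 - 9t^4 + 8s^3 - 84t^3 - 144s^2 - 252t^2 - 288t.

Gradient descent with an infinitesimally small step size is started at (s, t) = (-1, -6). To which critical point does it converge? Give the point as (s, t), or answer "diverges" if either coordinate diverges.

diverges

J is separable, so gradient descent decouples: s follows -∂J/∂s, t follows -∂J/∂t.
∂J/∂s = 24s(s - 3)(s + 4); at s=-1 this is 288, so s decreases.
∂J/∂t = -36(t + 1)(t + 2)(t + 4); at t=-6 this is 1440, so t decreases.
The t-coordinate has no critical point in that direction and runs off to infinity.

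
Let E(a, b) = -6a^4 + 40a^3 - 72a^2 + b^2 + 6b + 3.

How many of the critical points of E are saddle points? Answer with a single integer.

E separates as a function of a plus a function of b, so ∇E=0 decouples.
∂E/∂a = -24a(a - 3)(a - 2) = 0 at a ∈ {0, 2, 3}; ∂E/∂b = 2(b + 3) = 0 at b ∈ {-3}.
The Hessian is diagonal: diag(E_aa, E_bb). Second derivatives: E_aa(0)=-144, E_aa(2)=48, E_aa(3)=-72; E_bb(-3)=2.
Saddle points occur where the two diagonal entries have opposite signs: (0, -3), (3, -3). Count: 2.

2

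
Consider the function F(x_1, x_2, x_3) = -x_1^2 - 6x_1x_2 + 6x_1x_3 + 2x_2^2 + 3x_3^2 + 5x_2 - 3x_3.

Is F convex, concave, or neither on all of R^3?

neither

F is quadratic, so its Hessian is the constant matrix H = [[-2, -6, 6], [-6, 4, 0], [6, 0, 6]].
Leading principal minors: -2, -44, -408.
Neither pattern holds ⇒ H is indefinite ⇒ neither convex nor concave.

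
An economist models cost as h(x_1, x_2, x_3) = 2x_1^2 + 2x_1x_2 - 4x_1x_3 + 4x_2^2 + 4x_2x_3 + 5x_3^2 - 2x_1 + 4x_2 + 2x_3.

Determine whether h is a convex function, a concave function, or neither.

h is quadratic, so its Hessian is the constant matrix H = [[4, 2, -4], [2, 8, 4], [-4, 4, 10]].
Leading principal minors: 4, 28, 24.
All positive ⇒ H ≻ 0 ⇒ convex.

convex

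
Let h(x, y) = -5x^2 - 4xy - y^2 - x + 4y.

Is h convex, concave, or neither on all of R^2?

concave

h is quadratic, so its Hessian is the constant matrix H = [[-10, -4], [-4, -2]].
det(H) = 4, tr(H) = -12.
det(H) > 0 and tr(H) < 0, so H is negative definite everywhere: concave.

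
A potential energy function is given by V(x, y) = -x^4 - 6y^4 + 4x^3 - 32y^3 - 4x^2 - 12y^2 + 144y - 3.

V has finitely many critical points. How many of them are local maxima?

4

V separates as a function of x plus a function of y, so ∇V=0 decouples.
∂V/∂x = -4x(x - 2)(x - 1) = 0 at x ∈ {0, 1, 2}; ∂V/∂y = -24(y - 1)(y + 2)(y + 3) = 0 at y ∈ {-3, -2, 1}.
The Hessian is diagonal: diag(V_xx, V_yy). Second derivatives: V_xx(0)=-8, V_xx(1)=4, V_xx(2)=-8; V_yy(-3)=-96, V_yy(-2)=72, V_yy(1)=-288.
Local maxima occur where both diagonal entries negative: (0, -3), (0, 1), (2, -3), (2, 1). Count: 4.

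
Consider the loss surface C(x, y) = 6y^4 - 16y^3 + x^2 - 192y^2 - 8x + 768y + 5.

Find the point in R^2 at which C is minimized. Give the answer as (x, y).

(4, -4)

C(x,y) separates as P(x) + Q(y) + 5, so its minimum is min P + min Q + 5.
P'(x) = 2x - 8 vanishes at x ∈ {4}; Q'(y) = 24(y - 4)(y - 2)(y + 4) vanishes at y ∈ {-4, 2, 4}.
Local minima of P (where P''>0): P(4)=-16. Local minima of Q: Q(-4)=-3584, Q(4)=512.
So the global minimum of C is P(4) + Q(-4) + 5 = -16 − 3584 + 5 = -3595, attained at (4, -4).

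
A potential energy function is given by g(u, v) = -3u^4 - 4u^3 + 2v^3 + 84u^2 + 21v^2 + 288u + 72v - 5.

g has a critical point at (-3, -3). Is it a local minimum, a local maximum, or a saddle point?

saddle point

The mixed partial ∂²g/∂u∂v is 0, so the Hessian at any point is diag(g_uu, g_vv) = diag(12(-3u^2 - 2u + 14), 6(2v + 7)).
At (-3, -3): H = diag(-84, 6).
The eigenvalues have opposite signs, so H is indefinite: a saddle point.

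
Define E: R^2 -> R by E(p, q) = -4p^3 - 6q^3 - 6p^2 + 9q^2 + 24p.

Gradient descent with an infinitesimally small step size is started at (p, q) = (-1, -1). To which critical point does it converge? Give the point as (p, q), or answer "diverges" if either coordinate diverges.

(-2, 0)

E is separable, so gradient descent decouples: p follows -∂E/∂p, q follows -∂E/∂q.
∂E/∂p = -12(p - 1)(p + 2); at p=-1 this is 24, so p decreases.
∂E/∂q = -18q(q - 1); at q=-1 this is -36, so q increases.
p converges to its nearest critical value -2 (a local min of the p-part); q converges to 0. The iterate converges to (-2, 0).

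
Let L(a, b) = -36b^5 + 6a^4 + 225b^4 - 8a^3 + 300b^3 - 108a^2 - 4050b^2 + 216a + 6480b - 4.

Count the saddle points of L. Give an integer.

6

L separates as a function of a plus a function of b, so ∇L=0 decouples.
∂L/∂a = 24(a - 3)(a - 1)(a + 3) = 0 at a ∈ {-3, 1, 3}; ∂L/∂b = -180(b - 4)(b - 3)(b - 1)(b + 3) = 0 at b ∈ {-3, 1, 3, 4}.
The Hessian is diagonal: diag(L_aa, L_bb). Second derivatives: L_aa(-3)=576, L_aa(1)=-192, L_aa(3)=288; L_bb(-3)=30240, L_bb(1)=-4320, L_bb(3)=2160, L_bb(4)=-3780.
Saddle points occur where the two diagonal entries have opposite signs: (-3, 1), (-3, 4), (1, -3), (1, 3), (3, 1), (3, 4). Count: 6.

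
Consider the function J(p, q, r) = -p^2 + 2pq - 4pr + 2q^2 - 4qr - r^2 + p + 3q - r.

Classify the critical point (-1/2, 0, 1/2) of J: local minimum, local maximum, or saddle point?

saddle point

The Hessian is constant: H = [[-2, 2, -4], [2, 4, -4], [-4, -4, -2]].
Leading principal minors: Δ₁ = -2, Δ₂ = -12, Δ₃ = 56.
The minors fit neither the all-positive nor the alternating-sign pattern, so H is indefinite: a saddle point.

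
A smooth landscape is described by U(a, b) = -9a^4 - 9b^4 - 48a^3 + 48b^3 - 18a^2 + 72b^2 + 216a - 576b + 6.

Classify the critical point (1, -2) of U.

local maximum

The mixed partial ∂²U/∂a∂b is 0, so the Hessian at any point is diag(U_aa, U_bb) = diag(-36(3a^2 + 8a + 1), 36(-3b^2 + 8b + 4)).
At (1, -2): H = diag(-432, -864).
Both eigenvalues are negative, so H is negative definite: a local maximum.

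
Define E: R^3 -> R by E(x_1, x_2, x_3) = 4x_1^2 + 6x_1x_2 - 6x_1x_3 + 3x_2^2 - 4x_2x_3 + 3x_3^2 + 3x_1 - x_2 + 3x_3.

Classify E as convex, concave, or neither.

E is quadratic, so its Hessian is the constant matrix H = [[8, 6, -6], [6, 6, -4], [-6, -4, 6]].
Leading principal minors: 8, 12, 16.
All positive ⇒ H ≻ 0 ⇒ convex.

convex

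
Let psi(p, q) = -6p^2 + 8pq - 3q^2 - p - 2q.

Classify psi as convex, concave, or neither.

psi is quadratic, so its Hessian is the constant matrix H = [[-12, 8], [8, -6]].
det(H) = 8, tr(H) = -18.
det(H) > 0 and tr(H) < 0, so H is negative definite everywhere: concave.

concave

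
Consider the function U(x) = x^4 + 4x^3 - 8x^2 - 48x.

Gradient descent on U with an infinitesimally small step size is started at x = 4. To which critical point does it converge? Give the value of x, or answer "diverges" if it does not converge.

2

U'(x) = 4(x - 2)(x + 2)(x + 3), so U'(4) = 336.
Gradient descent moves in the -U' direction, i.e. x is decreasing.
The nearest critical point in that direction is x = 2, where U'' = 80 > 0 (a local minimum). The iterate converges there.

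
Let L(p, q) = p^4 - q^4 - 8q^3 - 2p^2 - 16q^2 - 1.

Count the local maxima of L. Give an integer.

L separates as a function of p plus a function of q, so ∇L=0 decouples.
∂L/∂p = 4p(p - 1)(p + 1) = 0 at p ∈ {-1, 0, 1}; ∂L/∂q = -4q(q + 2)(q + 4) = 0 at q ∈ {-4, -2, 0}.
The Hessian is diagonal: diag(L_pp, L_qq). Second derivatives: L_pp(-1)=8, L_pp(0)=-4, L_pp(1)=8; L_qq(-4)=-32, L_qq(-2)=16, L_qq(0)=-32.
Local maxima occur where both diagonal entries negative: (0, -4), (0, 0). Count: 2.

2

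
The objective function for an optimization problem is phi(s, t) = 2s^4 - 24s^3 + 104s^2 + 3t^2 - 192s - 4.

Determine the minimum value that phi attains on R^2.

phi(s,t) separates as P(s) + Q(t) − 4, so its minimum is min P + min Q − 4.
P'(s) = 8(s - 4)(s - 3)(s - 2) vanishes at s ∈ {2, 3, 4}; Q'(t) = 6t vanishes at t ∈ {0}.
Local minima of P (where P''>0): P(2)=-128, P(4)=-128. Local minima of Q: Q(0)=0.
So the global minimum of phi is P(2) + Q(0) − 4 = -128 + 0 − 4 = -132, attained at (2, 0).

-132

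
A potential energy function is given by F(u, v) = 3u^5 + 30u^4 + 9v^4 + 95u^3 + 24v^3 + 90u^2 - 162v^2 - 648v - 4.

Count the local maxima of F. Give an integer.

2

F separates as a function of u plus a function of v, so ∇F=0 decouples.
∂F/∂u = 15u(u + 1)(u + 3)(u + 4) = 0 at u ∈ {-4, -3, -1, 0}; ∂F/∂v = 36(v - 3)(v + 2)(v + 3) = 0 at v ∈ {-3, -2, 3}.
The Hessian is diagonal: diag(F_uu, F_vv). Second derivatives: F_uu(-4)=-180, F_uu(-3)=90, F_uu(-1)=-90, F_uu(0)=180; F_vv(-3)=216, F_vv(-2)=-180, F_vv(3)=1080.
Local maxima occur where both diagonal entries negative: (-4, -2), (-1, -2). Count: 2.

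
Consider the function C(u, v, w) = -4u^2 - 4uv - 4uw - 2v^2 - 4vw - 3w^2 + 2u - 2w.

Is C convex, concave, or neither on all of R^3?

concave

C is quadratic, so its Hessian is the constant matrix H = [[-8, -4, -4], [-4, -4, -4], [-4, -4, -6]].
Leading principal minors: -8, 16, -32.
Signs alternate −, +, − ⇒ H ≺ 0 ⇒ concave.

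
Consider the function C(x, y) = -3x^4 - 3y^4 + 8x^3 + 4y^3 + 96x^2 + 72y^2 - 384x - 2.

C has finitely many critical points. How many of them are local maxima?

C separates as a function of x plus a function of y, so ∇C=0 decouples.
∂C/∂x = -12(x - 4)(x - 2)(x + 4) = 0 at x ∈ {-4, 2, 4}; ∂C/∂y = -12y(y - 4)(y + 3) = 0 at y ∈ {-3, 0, 4}.
The Hessian is diagonal: diag(C_xx, C_yy). Second derivatives: C_xx(-4)=-576, C_xx(2)=144, C_xx(4)=-192; C_yy(-3)=-252, C_yy(0)=144, C_yy(4)=-336.
Local maxima occur where both diagonal entries negative: (-4, -3), (-4, 4), (4, -3), (4, 4). Count: 4.

4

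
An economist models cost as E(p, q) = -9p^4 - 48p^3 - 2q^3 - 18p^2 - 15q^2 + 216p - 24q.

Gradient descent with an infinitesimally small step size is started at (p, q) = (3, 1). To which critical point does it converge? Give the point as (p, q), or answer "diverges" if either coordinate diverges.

diverges

E is separable, so gradient descent decouples: p follows -∂E/∂p, q follows -∂E/∂q.
∂E/∂p = -36(p - 1)(p + 2)(p + 3); at p=3 this is -2160, so p increases.
∂E/∂q = -6(q + 1)(q + 4); at q=1 this is -60, so q increases.
The p-coordinate has no critical point in that direction and runs off to infinity.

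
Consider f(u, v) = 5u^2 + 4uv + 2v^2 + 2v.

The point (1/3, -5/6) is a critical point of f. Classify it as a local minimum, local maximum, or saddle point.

The Hessian of f is constant: H = [[10, 4], [4, 4]].
det(H) = 10·4 − 4² = 24.
det(H) > 0 and tr(H) = 14 > 0, so H is positive definite and the point is a local minimum.

local minimum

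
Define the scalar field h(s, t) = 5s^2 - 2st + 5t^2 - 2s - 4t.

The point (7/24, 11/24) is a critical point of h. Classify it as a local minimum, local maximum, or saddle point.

local minimum

The Hessian of h is constant: H = [[10, -2], [-2, 10]].
det(H) = 10·10 − (-2)² = 96.
det(H) > 0 and tr(H) = 20 > 0, so H is positive definite and the point is a local minimum.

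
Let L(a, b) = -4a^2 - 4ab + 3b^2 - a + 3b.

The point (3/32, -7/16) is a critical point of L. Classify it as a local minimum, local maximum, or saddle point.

saddle point

The Hessian of L is constant: H = [[-8, -4], [-4, 6]].
det(H) = (-8)·6 − (-4)² = -64.
Since det(H) < 0, H is indefinite and the critical point is a saddle point.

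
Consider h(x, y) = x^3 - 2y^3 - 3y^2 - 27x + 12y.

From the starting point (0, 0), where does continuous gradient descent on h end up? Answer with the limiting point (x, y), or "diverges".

h is separable, so gradient descent decouples: x follows -∂h/∂x, y follows -∂h/∂y.
∂h/∂x = 3(x - 3)(x + 3); at x=0 this is -27, so x increases.
∂h/∂y = -6(y - 1)(y + 2); at y=0 this is 12, so y decreases.
x converges to its nearest critical value 3 (a local min of the x-part); y converges to -2. The iterate converges to (3, -2).

(3, -2)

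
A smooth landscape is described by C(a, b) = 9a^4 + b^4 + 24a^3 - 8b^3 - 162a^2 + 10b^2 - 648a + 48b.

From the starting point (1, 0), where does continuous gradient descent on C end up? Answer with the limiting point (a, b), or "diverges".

(3, -1)

C is separable, so gradient descent decouples: a follows -∂C/∂a, b follows -∂C/∂b.
∂C/∂a = 36(a - 3)(a + 2)(a + 3); at a=1 this is -864, so a increases.
∂C/∂b = 4(b - 4)(b - 3)(b + 1); at b=0 this is 48, so b decreases.
a converges to its nearest critical value 3 (a local min of the a-part); b converges to -1. The iterate converges to (3, -1).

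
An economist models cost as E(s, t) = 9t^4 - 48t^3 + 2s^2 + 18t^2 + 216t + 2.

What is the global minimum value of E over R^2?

-139

E(s,t) separates as P(s) + Q(t) + 2, so its minimum is min P + min Q + 2.
P'(s) = 4s vanishes at s ∈ {0}; Q'(t) = 36(t - 3)(t - 2)(t + 1) vanishes at t ∈ {-1, 2, 3}.
Local minima of P (where P''>0): P(0)=0. Local minima of Q: Q(-1)=-141, Q(3)=243.
So the global minimum of E is P(0) + Q(-1) + 2 = 0 − 141 + 2 = -139, attained at (0, -1).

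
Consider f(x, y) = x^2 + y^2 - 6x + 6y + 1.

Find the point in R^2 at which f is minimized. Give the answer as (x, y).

(3, -3)

f(x,y) separates as P(x) + Q(y) + 1, so its minimum is min P + min Q + 1.
P'(x) = 2x - 6 vanishes at x ∈ {3}; Q'(y) = 2y + 6 vanishes at y ∈ {-3}.
Local minima of P (where P''>0): P(3)=-9. Local minima of Q: Q(-3)=-9.
So the global minimum of f is P(3) + Q(-3) + 1 = -9 − 9 + 1 = -17, attained at (3, -3).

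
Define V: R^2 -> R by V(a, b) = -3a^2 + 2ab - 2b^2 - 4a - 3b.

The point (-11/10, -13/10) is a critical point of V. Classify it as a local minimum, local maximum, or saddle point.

local maximum

The Hessian of V is constant: H = [[-6, 2], [2, -4]].
det(H) = (-6)·(-4) − 2² = 20.
det(H) > 0 and tr(H) = -10 < 0, so H is negative definite and the point is a local maximum.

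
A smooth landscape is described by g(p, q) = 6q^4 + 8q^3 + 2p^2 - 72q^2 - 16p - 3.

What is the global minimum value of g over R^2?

g(p,q) separates as A(p) + B(q) − 3, so its minimum is min A + min B − 3.
A'(p) = 4p - 16 vanishes at p ∈ {4}; B'(q) = 24q(q - 2)(q + 3) vanishes at q ∈ {-3, 0, 2}.
Local minima of A (where A''>0): A(4)=-32. Local minima of B: B(-3)=-378, B(2)=-128.
So the global minimum of g is A(4) + B(-3) − 3 = -32 − 378 − 3 = -413, attained at (4, -3).

-413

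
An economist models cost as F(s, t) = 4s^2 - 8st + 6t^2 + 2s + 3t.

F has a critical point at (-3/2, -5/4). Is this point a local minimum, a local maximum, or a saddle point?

The Hessian of F is constant: H = [[8, -8], [-8, 12]].
det(H) = 8·12 − (-8)² = 32.
det(H) > 0 and tr(H) = 20 > 0, so H is positive definite and the point is a local minimum.

local minimum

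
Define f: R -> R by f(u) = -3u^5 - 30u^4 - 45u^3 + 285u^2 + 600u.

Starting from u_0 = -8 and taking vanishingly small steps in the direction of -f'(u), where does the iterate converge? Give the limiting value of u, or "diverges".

-5

f'(u) = -15(u - 2)(u + 1)(u + 4)(u + 5), so f'(-8) = -12600.
Gradient descent moves in the -f' direction, i.e. u is increasing.
The nearest critical point in that direction is u = -5, where f'' = 420 > 0 (a local minimum). The iterate converges there.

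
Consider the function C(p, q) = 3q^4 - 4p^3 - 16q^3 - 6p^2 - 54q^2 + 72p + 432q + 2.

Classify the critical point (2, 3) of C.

local maximum

The mixed partial ∂²C/∂p∂q is 0, so the Hessian at any point is diag(C_pp, C_qq) = diag(-12(2p + 1), 12(3q^2 - 8q - 9)).
At (2, 3): H = diag(-60, -72).
Both eigenvalues are negative, so H is negative definite: a local maximum.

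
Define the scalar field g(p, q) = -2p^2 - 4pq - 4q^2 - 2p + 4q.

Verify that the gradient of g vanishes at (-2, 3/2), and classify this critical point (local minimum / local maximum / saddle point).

local maximum

∇g = (-4p - 4q - 2, -4p - 8q + 4); substituting (-2, 3/2) gives ∇g = (0, 0), so (-2, 3/2) is indeed a critical point.
The Hessian of g is constant: H = [[-4, -4], [-4, -8]].
det(H) = (-4)·(-8) − (-4)² = 16.
det(H) > 0 and tr(H) = -12 < 0, so H is negative definite and the point is a local maximum.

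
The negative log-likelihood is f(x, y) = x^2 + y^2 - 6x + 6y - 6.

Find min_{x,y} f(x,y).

f(x,y) separates as P(x) + Q(y) − 6, so its minimum is min P + min Q − 6.
P'(x) = 2x - 6 vanishes at x ∈ {3}; Q'(y) = 2y + 6 vanishes at y ∈ {-3}.
Local minima of P (where P''>0): P(3)=-9. Local minima of Q: Q(-3)=-9.
So the global minimum of f is P(3) + Q(-3) − 6 = -9 − 9 − 6 = -24, attained at (3, -3).

-24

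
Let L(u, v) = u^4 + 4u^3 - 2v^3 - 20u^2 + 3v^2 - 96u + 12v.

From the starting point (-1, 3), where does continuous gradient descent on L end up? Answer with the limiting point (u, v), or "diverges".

L is separable, so gradient descent decouples: u follows -∂L/∂u, v follows -∂L/∂v.
∂L/∂u = 4(u - 3)(u + 2)(u + 4); at u=-1 this is -48, so u increases.
∂L/∂v = -6(v - 2)(v + 1); at v=3 this is -24, so v increases.
The v-coordinate has no critical point in that direction and runs off to infinity.

diverges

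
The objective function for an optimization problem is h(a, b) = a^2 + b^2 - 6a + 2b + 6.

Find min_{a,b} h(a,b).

h(a,b) separates as P(a) + Q(b) + 6, so its minimum is min P + min Q + 6.
P'(a) = 2a - 6 vanishes at a ∈ {3}; Q'(b) = 2b + 2 vanishes at b ∈ {-1}.
Local minima of P (where P''>0): P(3)=-9. Local minima of Q: Q(-1)=-1.
So the global minimum of h is P(3) + Q(-1) + 6 = -9 − 1 + 6 = -4, attained at (3, -1).

-4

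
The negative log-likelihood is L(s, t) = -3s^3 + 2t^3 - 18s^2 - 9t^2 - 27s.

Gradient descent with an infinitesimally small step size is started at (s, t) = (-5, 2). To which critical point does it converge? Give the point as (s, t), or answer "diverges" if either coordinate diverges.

L is separable, so gradient descent decouples: s follows -∂L/∂s, t follows -∂L/∂t.
∂L/∂s = -9(s + 1)(s + 3); at s=-5 this is -72, so s increases.
∂L/∂t = 6t(t - 3); at t=2 this is -12, so t increases.
s converges to its nearest critical value -3 (a local min of the s-part); t converges to 3. The iterate converges to (-3, 3).

(-3, 3)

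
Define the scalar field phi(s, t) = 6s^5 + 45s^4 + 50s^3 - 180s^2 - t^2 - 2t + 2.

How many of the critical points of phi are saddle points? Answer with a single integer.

2

phi separates as a function of s plus a function of t, so ∇phi=0 decouples.
∂phi/∂s = 30s(s - 1)(s + 3)(s + 4) = 0 at s ∈ {-4, -3, 0, 1}; ∂phi/∂t = -2(t + 1) = 0 at t ∈ {-1}.
The Hessian is diagonal: diag(phi_ss, phi_tt). Second derivatives: phi_ss(-4)=-600, phi_ss(-3)=360, phi_ss(0)=-360, phi_ss(1)=600; phi_tt(-1)=-2.
Saddle points occur where the two diagonal entries have opposite signs: (-3, -1), (1, -1). Count: 2.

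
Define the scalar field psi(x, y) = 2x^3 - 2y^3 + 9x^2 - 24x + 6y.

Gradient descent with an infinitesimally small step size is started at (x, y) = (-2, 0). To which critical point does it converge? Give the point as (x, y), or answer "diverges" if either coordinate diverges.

(1, -1)

psi is separable, so gradient descent decouples: x follows -∂psi/∂x, y follows -∂psi/∂y.
∂psi/∂x = 6(x - 1)(x + 4); at x=-2 this is -36, so x increases.
∂psi/∂y = -6(y - 1)(y + 1); at y=0 this is 6, so y decreases.
x converges to its nearest critical value 1 (a local min of the x-part); y converges to -1. The iterate converges to (1, -1).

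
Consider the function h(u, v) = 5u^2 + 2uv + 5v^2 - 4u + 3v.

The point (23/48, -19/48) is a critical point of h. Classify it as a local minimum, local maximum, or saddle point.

The Hessian of h is constant: H = [[10, 2], [2, 10]].
det(H) = 10·10 − 2² = 96.
det(H) > 0 and tr(H) = 20 > 0, so H is positive definite and the point is a local minimum.

local minimum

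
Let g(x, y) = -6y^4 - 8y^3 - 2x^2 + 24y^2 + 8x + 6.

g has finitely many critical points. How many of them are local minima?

0

g separates as a function of x plus a function of y, so ∇g=0 decouples.
∂g/∂x = -4(x - 2) = 0 at x ∈ {2}; ∂g/∂y = -24y(y - 1)(y + 2) = 0 at y ∈ {-2, 0, 1}.
The Hessian is diagonal: diag(g_xx, g_yy). Second derivatives: g_xx(2)=-4; g_yy(-2)=-144, g_yy(0)=48, g_yy(1)=-72.
Local minima occur where both diagonal entries positive: none. Count: 0.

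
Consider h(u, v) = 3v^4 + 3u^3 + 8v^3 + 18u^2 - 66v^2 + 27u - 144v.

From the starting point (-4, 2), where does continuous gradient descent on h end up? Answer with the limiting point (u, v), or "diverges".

h is separable, so gradient descent decouples: u follows -∂h/∂u, v follows -∂h/∂v.
∂h/∂u = 9(u + 1)(u + 3); at u=-4 this is 27, so u decreases.
∂h/∂v = 12(v - 3)(v + 1)(v + 4); at v=2 this is -216, so v increases.
The u-coordinate has no critical point in that direction and runs off to infinity.

diverges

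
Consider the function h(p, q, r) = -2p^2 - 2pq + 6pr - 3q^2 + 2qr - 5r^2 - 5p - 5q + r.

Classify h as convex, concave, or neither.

h is quadratic, so its Hessian is the constant matrix H = [[-4, -2, 6], [-2, -6, 2], [6, 2, -10]].
Leading principal minors: -4, 20, -16.
Signs alternate −, +, − ⇒ H ≺ 0 ⇒ concave.

concave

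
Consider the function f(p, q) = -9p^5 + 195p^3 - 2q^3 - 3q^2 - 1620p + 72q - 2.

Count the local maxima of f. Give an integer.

f separates as a function of p plus a function of q, so ∇f=0 decouples.
∂f/∂p = -45(p - 3)(p - 2)(p + 2)(p + 3) = 0 at p ∈ {-3, -2, 2, 3}; ∂f/∂q = -6(q - 3)(q + 4) = 0 at q ∈ {-4, 3}.
The Hessian is diagonal: diag(f_pp, f_qq). Second derivatives: f_pp(-3)=1350, f_pp(-2)=-900, f_pp(2)=900, f_pp(3)=-1350; f_qq(-4)=42, f_qq(3)=-42.
Local maxima occur where both diagonal entries negative: (-2, 3), (3, 3). Count: 2.

2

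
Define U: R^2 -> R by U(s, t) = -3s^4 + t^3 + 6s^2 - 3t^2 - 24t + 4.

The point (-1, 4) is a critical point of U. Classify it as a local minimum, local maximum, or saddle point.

The mixed partial ∂²U/∂s∂t is 0, so the Hessian at any point is diag(U_ss, U_tt) = diag(12(-3s^2 + 1), 6(t - 1)).
At (-1, 4): H = diag(-24, 18).
The eigenvalues have opposite signs, so H is indefinite: a saddle point.

saddle point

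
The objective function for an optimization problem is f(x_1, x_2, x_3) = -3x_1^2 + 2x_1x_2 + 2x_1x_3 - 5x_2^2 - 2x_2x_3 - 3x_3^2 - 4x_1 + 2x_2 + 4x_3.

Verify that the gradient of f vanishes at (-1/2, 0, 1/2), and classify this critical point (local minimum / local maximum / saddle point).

∇f = (-6x_1 + 2x_2 + 2x_3 - 4, 2x_1 - 10x_2 - 2x_3 + 2, 2x_1 - 2x_2 - 6x_3 + 4); substituting (-1/2, 0, 1/2) gives ∇f = (0, 0, 0), so (-1/2, 0, 1/2) is indeed a critical point.
The Hessian is constant: H = [[-6, 2, 2], [2, -10, -2], [2, -2, -6]].
Leading principal minors: Δ₁ = -6, Δ₂ = 56, Δ₃ = -288.
The minors alternate sign starting negative (−, +, −), so H is negative definite: a local maximum.

local maximum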